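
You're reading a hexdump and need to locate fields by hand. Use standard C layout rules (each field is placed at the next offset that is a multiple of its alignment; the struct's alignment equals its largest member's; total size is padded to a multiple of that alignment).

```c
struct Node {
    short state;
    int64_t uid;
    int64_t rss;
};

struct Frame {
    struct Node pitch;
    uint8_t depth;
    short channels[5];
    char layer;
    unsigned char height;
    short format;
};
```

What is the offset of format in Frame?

38

Node: 0..2  state  (2B, 2-aligned); 2..8  -- padding (6B); 8..16  uid  (8B, 8-aligned); 16..24  rss  (8B, 8-aligned); sizeof = 24, alignof = 8
0..24  pitch  (24B, 8-aligned)
24..25  depth  (1B, 1-aligned)
25..26  -- padding (1B)
26..36  channels  (10B, 2-aligned)
36..37  layer  (1B, 1-aligned)
37..38  height  (1B, 1-aligned)
38..40  format  (2B, 2-aligned)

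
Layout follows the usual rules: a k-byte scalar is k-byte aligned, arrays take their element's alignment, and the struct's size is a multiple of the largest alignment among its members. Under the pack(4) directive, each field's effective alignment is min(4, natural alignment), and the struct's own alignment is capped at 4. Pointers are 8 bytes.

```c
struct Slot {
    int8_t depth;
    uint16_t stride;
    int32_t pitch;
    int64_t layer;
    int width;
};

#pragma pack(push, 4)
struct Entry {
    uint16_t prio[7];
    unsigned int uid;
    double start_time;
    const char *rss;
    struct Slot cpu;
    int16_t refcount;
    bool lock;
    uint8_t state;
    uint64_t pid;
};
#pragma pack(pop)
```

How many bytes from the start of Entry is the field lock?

62

Slot: depth at 0 (size 1, align 1) → ends 1; pad 1 to align 2 for stride; stride at 2 (size 2, align 2) → ends 4; pitch at 4 (size 4, align 4) → ends 8; layer at 8 (size 8, align 8) → ends 16; width at 16 (size 4, align 4) → ends 20; tail pad 4 to reach multiple of 8; total 24 bytes, alignment 8
prio at 0 (size 14, align 2) → ends 14
pad 2 to align 4 for uid
uid at 16 (size 4, align 4) → ends 20
start_time at 20 (size 8, align 4) → ends 28
rss at 28 (size 8, align 4) → ends 36
cpu at 36 (size 24, align 4) → ends 60
refcount at 60 (size 2, align 2) → ends 62
lock at 62 (size 1, align 1) → ends 63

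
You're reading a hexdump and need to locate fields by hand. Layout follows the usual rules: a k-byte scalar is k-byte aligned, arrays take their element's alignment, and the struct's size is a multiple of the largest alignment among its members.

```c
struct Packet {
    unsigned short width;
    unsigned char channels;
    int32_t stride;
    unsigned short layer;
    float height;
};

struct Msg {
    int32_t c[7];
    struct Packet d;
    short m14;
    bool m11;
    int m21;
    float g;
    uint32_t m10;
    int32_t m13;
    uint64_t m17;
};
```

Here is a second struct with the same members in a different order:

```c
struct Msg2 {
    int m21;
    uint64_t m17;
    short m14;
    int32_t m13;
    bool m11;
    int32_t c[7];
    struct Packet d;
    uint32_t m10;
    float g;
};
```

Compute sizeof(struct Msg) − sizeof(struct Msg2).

Packet: 0..2  width  (2B, 2-aligned); 2..3  channels  (1B, 1-aligned); 3..4  -- padding (1B); 4..8  stride  (4B, 4-aligned); 8..10  layer  (2B, 2-aligned); 10..12  -- padding (2B); 12..16  height  (4B, 4-aligned); sizeof = 16, alignof = 4
0..28  c  (28B, 4-aligned)
28..44  d  (16B, 4-aligned)
44..46  m14  (2B, 2-aligned)
46..47  m11  (1B, 1-aligned)
47..48  -- padding (1B)
48..52  m21  (4B, 4-aligned)
52..56  g  (4B, 4-aligned)
56..60  m10  (4B, 4-aligned)
60..64  m13  (4B, 4-aligned)
64..72  m17  (8B, 8-aligned)
sizeof = 72, alignof = 8
— Msg2 —
0..4  m21  (4B, 4-aligned)
4..8  -- padding (4B)
8..16  m17  (8B, 8-aligned)
16..18  m14  (2B, 2-aligned)
18..20  -- padding (2B)
20..24  m13  (4B, 4-aligned)
24..25  m11  (1B, 1-aligned)
25..28  -- padding (3B)
28..56  c  (28B, 4-aligned)
56..72  d  (16B, 4-aligned)
72..76  m10  (4B, 4-aligned)
76..80  g  (4B, 4-aligned)
sizeof = 80, alignof = 8
72 − 80 = -8

-8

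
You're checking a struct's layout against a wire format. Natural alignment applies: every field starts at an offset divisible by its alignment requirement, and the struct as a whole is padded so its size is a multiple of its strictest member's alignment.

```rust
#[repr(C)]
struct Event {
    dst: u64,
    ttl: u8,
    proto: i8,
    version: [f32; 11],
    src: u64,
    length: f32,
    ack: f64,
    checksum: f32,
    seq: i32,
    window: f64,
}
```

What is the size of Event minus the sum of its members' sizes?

6

0..8  dst  (8B, 8-aligned)
8..9  ttl  (1B, 1-aligned)
9..10  proto  (1B, 1-aligned)
10..12  -- padding (2B)
12..56  version  (44B, 4-aligned)
56..64  src  (8B, 8-aligned)
64..68  length  (4B, 4-aligned)
68..72  -- padding (4B)
72..80  ack  (8B, 8-aligned)
80..84  checksum  (4B, 4-aligned)
84..88  seq  (4B, 4-aligned)
88..96  window  (8B, 8-aligned)
sizeof = 96, alignof = 8
data bytes 90, size 96 → padding 6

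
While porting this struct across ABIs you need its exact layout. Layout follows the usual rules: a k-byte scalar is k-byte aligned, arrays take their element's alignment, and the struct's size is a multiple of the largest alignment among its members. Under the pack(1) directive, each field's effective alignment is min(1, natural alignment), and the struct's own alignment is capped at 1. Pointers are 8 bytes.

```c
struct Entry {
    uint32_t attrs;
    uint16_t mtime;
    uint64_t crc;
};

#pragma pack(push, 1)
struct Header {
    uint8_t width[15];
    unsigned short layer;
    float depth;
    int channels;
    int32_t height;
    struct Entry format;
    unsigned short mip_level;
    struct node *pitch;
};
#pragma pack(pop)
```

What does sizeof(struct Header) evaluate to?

Entry: attrs at 0 (size 4, align 4) → ends 4; mtime at 4 (size 2, align 2) → ends 6; pad 2 to align 8 for crc; crc at 8 (size 8, align 8) → ends 16; total 16 bytes, alignment 8
width at 0 (size 15, align 1) → ends 15
layer at 15 (size 2, align 1) → ends 17
depth at 17 (size 4, align 1) → ends 21
channels at 21 (size 4, align 1) → ends 25
height at 25 (size 4, align 1) → ends 29
format at 29 (size 16, align 1) → ends 45
mip_level at 45 (size 2, align 1) → ends 47
pitch at 47 (size 8, align 1) → ends 55
total 55 bytes, alignment 1

55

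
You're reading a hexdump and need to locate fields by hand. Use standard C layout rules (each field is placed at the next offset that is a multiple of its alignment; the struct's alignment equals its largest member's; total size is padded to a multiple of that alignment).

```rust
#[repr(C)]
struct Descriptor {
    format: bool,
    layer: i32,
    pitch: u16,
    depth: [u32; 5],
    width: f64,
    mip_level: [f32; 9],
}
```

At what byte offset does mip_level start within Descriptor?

40

@0: format [1B, align 1] → 1
+3 pad (align 4)
@4: layer [4B, align 4] → 8
@8: pitch [2B, align 2] → 10
+2 pad (align 4)
@12: depth [20B, align 4] → 32
@32: width [8B, align 8] → 40
@40: mip_level [36B, align 4] → 76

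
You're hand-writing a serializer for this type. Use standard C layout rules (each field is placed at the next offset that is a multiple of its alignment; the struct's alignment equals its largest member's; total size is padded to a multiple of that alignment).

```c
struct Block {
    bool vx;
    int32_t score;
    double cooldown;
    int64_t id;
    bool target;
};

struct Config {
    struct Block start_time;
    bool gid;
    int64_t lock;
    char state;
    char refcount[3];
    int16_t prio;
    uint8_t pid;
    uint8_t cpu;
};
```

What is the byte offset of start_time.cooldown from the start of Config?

8

Block: vx at 0 (size 1, align 1) → ends 1; pad 3 to align 4 for score; score at 4 (size 4, align 4) → ends 8; cooldown at 8 (size 8, align 8) → ends 16; id at 16 (size 8, align 8) → ends 24; target at 24 (size 1, align 1) → ends 25; tail pad 7 to reach multiple of 8; total 32 bytes, alignment 8
start_time at 0 (size 32, align 8) → ends 32
within Block: cooldown at 8
0 + 8 = 8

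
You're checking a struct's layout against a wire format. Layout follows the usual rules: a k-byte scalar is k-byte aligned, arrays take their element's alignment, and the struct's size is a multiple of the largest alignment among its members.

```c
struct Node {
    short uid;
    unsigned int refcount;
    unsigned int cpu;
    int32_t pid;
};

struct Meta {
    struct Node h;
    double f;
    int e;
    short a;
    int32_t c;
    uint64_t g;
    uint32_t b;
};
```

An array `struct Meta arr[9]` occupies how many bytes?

504

Node: uid at 0 (size 2, align 2) → ends 2; pad 2 to align 4 for refcount; refcount at 4 (size 4, align 4) → ends 8; cpu at 8 (size 4, align 4) → ends 12; pid at 12 (size 4, align 4) → ends 16; total 16 bytes, alignment 4
h at 0 (size 16, align 4) → ends 16
f at 16 (size 8, align 8) → ends 24
e at 24 (size 4, align 4) → ends 28
a at 28 (size 2, align 2) → ends 30
pad 2 to align 4 for c
c at 32 (size 4, align 4) → ends 36
pad 4 to align 8 for g
g at 40 (size 8, align 8) → ends 48
b at 48 (size 4, align 4) → ends 52
tail pad 4 to reach multiple of 8
total 56 bytes, alignment 8
array of 9: 9 × 56 = 504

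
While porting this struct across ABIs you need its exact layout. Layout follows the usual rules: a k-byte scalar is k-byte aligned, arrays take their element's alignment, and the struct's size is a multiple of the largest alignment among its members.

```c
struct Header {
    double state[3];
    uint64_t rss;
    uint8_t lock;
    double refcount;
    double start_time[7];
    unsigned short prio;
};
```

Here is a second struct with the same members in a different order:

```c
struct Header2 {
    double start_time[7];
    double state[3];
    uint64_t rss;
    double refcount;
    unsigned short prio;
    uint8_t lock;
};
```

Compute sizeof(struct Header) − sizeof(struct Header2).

@0: state [24B, align 8] → 24
@24: rss [8B, align 8] → 32
@32: lock [1B, align 1] → 33
+7 pad (align 8)
@40: refcount [8B, align 8] → 48
@48: start_time [56B, align 8] → 104
@104: prio [2B, align 2] → 106
+6 tail pad (align 8)
size 112, align 8
— Header2 —
@0: start_time [56B, align 8] → 56
@56: state [24B, align 8] → 80
@80: rss [8B, align 8] → 88
@88: refcount [8B, align 8] → 96
@96: prio [2B, align 2] → 98
@98: lock [1B, align 1] → 99
+5 tail pad (align 8)
size 104, align 8
112 − 104 = 8

8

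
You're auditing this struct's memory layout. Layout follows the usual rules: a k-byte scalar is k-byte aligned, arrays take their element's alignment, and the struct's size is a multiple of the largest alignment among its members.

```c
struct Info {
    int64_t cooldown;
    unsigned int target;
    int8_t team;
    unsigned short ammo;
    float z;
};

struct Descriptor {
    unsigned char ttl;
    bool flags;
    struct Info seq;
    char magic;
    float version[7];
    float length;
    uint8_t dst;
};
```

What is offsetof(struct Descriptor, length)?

64

Info: 0..8  cooldown  (8B, 8-aligned); 8..12  target  (4B, 4-aligned); 12..13  team  (1B, 1-aligned); 13..14  -- padding (1B); 14..16  ammo  (2B, 2-aligned); 16..20  z  (4B, 4-aligned); 20..24  -- tail padding (4B); sizeof = 24, alignof = 8
0..1  ttl  (1B, 1-aligned)
1..2  flags  (1B, 1-aligned)
2..8  -- padding (6B)
8..32  seq  (24B, 8-aligned)
32..33  magic  (1B, 1-aligned)
33..36  -- padding (3B)
36..64  version  (28B, 4-aligned)
64..68  length  (4B, 4-aligned)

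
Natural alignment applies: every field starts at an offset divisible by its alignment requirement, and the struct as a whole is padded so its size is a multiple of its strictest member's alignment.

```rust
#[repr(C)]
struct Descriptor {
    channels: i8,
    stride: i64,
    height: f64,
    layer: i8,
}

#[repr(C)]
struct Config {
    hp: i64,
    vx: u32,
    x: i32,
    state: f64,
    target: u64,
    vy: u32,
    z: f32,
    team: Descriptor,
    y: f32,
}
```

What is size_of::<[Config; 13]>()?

1040

Descriptor: channels at 0 (size 1, align 1) → ends 1; pad 7 to align 8 for stride; stride at 8 (size 8, align 8) → ends 16; height at 16 (size 8, align 8) → ends 24; layer at 24 (size 1, align 1) → ends 25; tail pad 7 to reach multiple of 8; total 32 bytes, alignment 8
hp at 0 (size 8, align 8) → ends 8
vx at 8 (size 4, align 4) → ends 12
x at 12 (size 4, align 4) → ends 16
state at 16 (size 8, align 8) → ends 24
target at 24 (size 8, align 8) → ends 32
vy at 32 (size 4, align 4) → ends 36
z at 36 (size 4, align 4) → ends 40
team at 40 (size 32, align 8) → ends 72
y at 72 (size 4, align 4) → ends 76
tail pad 4 to reach multiple of 8
total 80 bytes, alignment 8
array of 13: 13 × 80 = 1040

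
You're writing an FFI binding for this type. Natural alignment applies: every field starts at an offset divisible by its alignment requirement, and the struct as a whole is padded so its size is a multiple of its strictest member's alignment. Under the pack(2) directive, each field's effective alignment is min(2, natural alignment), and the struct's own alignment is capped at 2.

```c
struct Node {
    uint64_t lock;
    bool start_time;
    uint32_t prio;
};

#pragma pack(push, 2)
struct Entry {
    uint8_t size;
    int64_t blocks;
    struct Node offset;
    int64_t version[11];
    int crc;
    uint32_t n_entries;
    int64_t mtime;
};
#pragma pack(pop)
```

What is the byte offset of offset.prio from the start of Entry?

22

Node: 0..8  lock  (8B, 8-aligned); 8..9  start_time  (1B, 1-aligned); 9..12  -- padding (3B); 12..16  prio  (4B, 4-aligned); sizeof = 16, alignof = 8
0..1  size  (1B, 1-aligned)
1..2  -- padding (1B)
2..10  blocks  (8B, 2-aligned)
10..26  offset  (16B, 2-aligned)
within Node: prio at 12
10 + 12 = 22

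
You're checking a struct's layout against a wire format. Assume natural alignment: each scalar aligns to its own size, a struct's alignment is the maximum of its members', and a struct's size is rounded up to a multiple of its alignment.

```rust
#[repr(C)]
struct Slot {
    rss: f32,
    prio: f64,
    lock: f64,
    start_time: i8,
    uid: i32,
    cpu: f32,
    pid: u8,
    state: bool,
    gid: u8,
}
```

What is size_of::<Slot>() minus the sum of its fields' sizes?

8

@0: rss [4B, align 4] → 4
+4 pad (align 8)
@8: prio [8B, align 8] → 16
@16: lock [8B, align 8] → 24
@24: start_time [1B, align 1] → 25
+3 pad (align 4)
@28: uid [4B, align 4] → 32
@32: cpu [4B, align 4] → 36
@36: pid [1B, align 1] → 37
@37: state [1B, align 1] → 38
@38: gid [1B, align 1] → 39
+1 tail pad (align 8)
size 40, align 8
data bytes 32, size 40 → padding 8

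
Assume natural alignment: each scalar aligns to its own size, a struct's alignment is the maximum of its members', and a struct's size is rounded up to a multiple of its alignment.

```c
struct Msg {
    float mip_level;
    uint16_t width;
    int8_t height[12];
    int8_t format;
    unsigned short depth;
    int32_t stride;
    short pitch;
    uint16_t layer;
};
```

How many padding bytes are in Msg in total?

mip_level at 0 (size 4, align 4) → ends 4
width at 4 (size 2, align 2) → ends 6
height at 6 (size 12, align 1) → ends 18
format at 18 (size 1, align 1) → ends 19
pad 1 to align 2 for depth
depth at 20 (size 2, align 2) → ends 22
pad 2 to align 4 for stride
stride at 24 (size 4, align 4) → ends 28
pitch at 28 (size 2, align 2) → ends 30
layer at 30 (size 2, align 2) → ends 32
total 32 bytes, alignment 4
data bytes 29, size 32 → padding 3

3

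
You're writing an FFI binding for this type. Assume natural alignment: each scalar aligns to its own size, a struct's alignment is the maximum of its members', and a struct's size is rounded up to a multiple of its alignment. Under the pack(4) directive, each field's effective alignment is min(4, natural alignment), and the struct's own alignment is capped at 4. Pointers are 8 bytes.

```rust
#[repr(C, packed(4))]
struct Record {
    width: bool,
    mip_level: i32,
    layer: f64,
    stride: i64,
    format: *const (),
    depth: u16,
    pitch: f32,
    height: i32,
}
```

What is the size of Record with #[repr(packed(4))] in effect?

width at 0 (size 1, align 1) → ends 1
pad 3 to align 4 for mip_level
mip_level at 4 (size 4, align 4) → ends 8
layer at 8 (size 8, align 4) → ends 16
stride at 16 (size 8, align 4) → ends 24
format at 24 (size 8, align 4) → ends 32
depth at 32 (size 2, align 2) → ends 34
pad 2 to align 4 for pitch
pitch at 36 (size 4, align 4) → ends 40
height at 40 (size 4, align 4) → ends 44
total 44 bytes, alignment 4

44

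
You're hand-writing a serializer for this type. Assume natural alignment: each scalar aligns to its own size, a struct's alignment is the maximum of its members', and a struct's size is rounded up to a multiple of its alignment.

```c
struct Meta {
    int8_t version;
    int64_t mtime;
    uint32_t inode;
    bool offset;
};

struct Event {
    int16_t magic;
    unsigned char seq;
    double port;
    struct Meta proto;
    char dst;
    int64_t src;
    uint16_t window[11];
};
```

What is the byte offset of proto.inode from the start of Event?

Meta: @0: version [1B, align 1] → 1; +7 pad (align 8); @8: mtime [8B, align 8] → 16; @16: inode [4B, align 4] → 20; @20: offset [1B, align 1] → 21; +3 tail pad (align 8); size 24, align 8
@0: magic [2B, align 2] → 2
@2: seq [1B, align 1] → 3
+5 pad (align 8)
@8: port [8B, align 8] → 16
@16: proto [24B, align 8] → 40
within Meta: inode at 16
16 + 16 = 32

32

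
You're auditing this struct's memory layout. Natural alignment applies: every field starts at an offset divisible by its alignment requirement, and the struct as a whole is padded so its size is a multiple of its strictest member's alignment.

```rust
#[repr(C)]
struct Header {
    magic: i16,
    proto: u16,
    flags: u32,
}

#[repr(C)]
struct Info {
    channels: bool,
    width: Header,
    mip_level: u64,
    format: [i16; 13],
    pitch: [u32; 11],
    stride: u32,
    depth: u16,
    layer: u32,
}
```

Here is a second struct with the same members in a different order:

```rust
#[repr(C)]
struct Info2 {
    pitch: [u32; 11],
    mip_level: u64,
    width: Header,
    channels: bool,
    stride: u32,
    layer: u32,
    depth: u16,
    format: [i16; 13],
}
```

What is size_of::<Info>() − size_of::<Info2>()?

8

Header: magic at 0 (size 2, align 2) → ends 2; proto at 2 (size 2, align 2) → ends 4; flags at 4 (size 4, align 4) → ends 8; total 8 bytes, alignment 4
channels at 0 (size 1, align 1) → ends 1
pad 3 to align 4 for width
width at 4 (size 8, align 4) → ends 12
pad 4 to align 8 for mip_level
mip_level at 16 (size 8, align 8) → ends 24
format at 24 (size 26, align 2) → ends 50
pad 2 to align 4 for pitch
pitch at 52 (size 44, align 4) → ends 96
stride at 96 (size 4, align 4) → ends 100
depth at 100 (size 2, align 2) → ends 102
pad 2 to align 4 for layer
layer at 104 (size 4, align 4) → ends 108
tail pad 4 to reach multiple of 8
total 112 bytes, alignment 8
— Info2 —
pitch at 0 (size 44, align 4) → ends 44
pad 4 to align 8 for mip_level
mip_level at 48 (size 8, align 8) → ends 56
width at 56 (size 8, align 4) → ends 64
channels at 64 (size 1, align 1) → ends 65
pad 3 to align 4 for stride
stride at 68 (size 4, align 4) → ends 72
layer at 72 (size 4, align 4) → ends 76
depth at 76 (size 2, align 2) → ends 78
format at 78 (size 26, align 2) → ends 104
total 104 bytes, alignment 8
112 − 104 = 8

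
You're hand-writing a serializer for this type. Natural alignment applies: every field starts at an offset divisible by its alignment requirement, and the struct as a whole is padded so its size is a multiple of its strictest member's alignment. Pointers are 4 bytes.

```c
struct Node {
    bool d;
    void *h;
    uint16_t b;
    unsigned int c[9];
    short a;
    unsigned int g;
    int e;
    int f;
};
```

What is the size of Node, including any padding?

@0: d [1B, align 1] → 1
+3 pad (align 4)
@4: h [4B, align 4] → 8
@8: b [2B, align 2] → 10
+2 pad (align 4)
@12: c [36B, align 4] → 48
@48: a [2B, align 2] → 50
+2 pad (align 4)
@52: g [4B, align 4] → 56
@56: e [4B, align 4] → 60
@60: f [4B, align 4] → 64
size 64, align 4

64 bytes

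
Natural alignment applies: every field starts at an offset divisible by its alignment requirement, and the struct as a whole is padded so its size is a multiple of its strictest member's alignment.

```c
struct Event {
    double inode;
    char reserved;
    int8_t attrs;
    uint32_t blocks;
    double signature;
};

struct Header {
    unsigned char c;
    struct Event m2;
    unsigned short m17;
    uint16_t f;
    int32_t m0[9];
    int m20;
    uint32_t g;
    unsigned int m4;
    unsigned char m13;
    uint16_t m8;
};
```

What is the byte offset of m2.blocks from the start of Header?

Event: inode at 0 (size 8, align 8) → ends 8; reserved at 8 (size 1, align 1) → ends 9; attrs at 9 (size 1, align 1) → ends 10; pad 2 to align 4 for blocks; blocks at 12 (size 4, align 4) → ends 16; signature at 16 (size 8, align 8) → ends 24; total 24 bytes, alignment 8
c at 0 (size 1, align 1) → ends 1
pad 7 to align 8 for m2
m2 at 8 (size 24, align 8) → ends 32
within Event: blocks at 12
8 + 12 = 20

20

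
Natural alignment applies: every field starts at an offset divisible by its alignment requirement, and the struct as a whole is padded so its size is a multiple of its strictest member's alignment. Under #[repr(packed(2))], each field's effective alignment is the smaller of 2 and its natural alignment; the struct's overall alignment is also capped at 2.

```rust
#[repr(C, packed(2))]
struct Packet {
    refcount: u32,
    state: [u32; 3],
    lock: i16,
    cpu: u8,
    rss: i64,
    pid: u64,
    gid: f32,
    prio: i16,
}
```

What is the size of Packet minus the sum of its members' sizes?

refcount at 0 (size 4, align 2) → ends 4
state at 4 (size 12, align 2) → ends 16
lock at 16 (size 2, align 2) → ends 18
cpu at 18 (size 1, align 1) → ends 19
pad 1 to align 2 for rss
rss at 20 (size 8, align 2) → ends 28
pid at 28 (size 8, align 2) → ends 36
gid at 36 (size 4, align 2) → ends 40
prio at 40 (size 2, align 2) → ends 42
total 42 bytes, alignment 2
data bytes 41, size 42 → padding 1

1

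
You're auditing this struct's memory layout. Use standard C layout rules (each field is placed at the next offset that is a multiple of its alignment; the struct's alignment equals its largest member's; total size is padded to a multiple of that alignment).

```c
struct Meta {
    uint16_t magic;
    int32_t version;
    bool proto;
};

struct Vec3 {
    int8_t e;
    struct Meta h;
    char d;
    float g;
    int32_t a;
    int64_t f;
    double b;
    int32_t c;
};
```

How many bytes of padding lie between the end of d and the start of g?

Meta: 0..2  magic  (2B, 2-aligned); 2..4  -- padding (2B); 4..8  version  (4B, 4-aligned); 8..9  proto  (1B, 1-aligned); 9..12  -- tail padding (3B); sizeof = 12, alignof = 4
0..1  e  (1B, 1-aligned)
1..4  -- padding (3B)
4..16  h  (12B, 4-aligned)
16..17  d  (1B, 1-aligned)
17..20  -- padding (3B)
20..24  g  (4B, 4-aligned)

3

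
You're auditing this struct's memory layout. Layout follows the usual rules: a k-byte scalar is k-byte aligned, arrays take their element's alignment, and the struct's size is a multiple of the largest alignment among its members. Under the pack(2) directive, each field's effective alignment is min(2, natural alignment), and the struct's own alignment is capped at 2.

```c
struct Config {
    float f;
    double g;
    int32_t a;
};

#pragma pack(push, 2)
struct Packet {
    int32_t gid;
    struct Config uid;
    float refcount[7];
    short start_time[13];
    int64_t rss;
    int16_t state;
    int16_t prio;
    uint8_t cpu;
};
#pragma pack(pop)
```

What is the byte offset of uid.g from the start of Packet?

Config: f at 0 (size 4, align 4) → ends 4; pad 4 to align 8 for g; g at 8 (size 8, align 8) → ends 16; a at 16 (size 4, align 4) → ends 20; tail pad 4 to reach multiple of 8; total 24 bytes, alignment 8
gid at 0 (size 4, align 2) → ends 4
uid at 4 (size 24, align 2) → ends 28
within Config: g at 8
4 + 8 = 12

12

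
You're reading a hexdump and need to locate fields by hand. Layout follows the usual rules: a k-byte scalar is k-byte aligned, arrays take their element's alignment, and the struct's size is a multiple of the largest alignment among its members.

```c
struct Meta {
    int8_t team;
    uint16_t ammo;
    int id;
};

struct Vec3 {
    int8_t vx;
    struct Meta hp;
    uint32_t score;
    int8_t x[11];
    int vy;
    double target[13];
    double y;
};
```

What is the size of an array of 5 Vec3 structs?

720

Meta: team at 0 (size 1, align 1) → ends 1; pad 1 to align 2 for ammo; ammo at 2 (size 2, align 2) → ends 4; id at 4 (size 4, align 4) → ends 8; total 8 bytes, alignment 4
vx at 0 (size 1, align 1) → ends 1
pad 3 to align 4 for hp
hp at 4 (size 8, align 4) → ends 12
score at 12 (size 4, align 4) → ends 16
x at 16 (size 11, align 1) → ends 27
pad 1 to align 4 for vy
vy at 28 (size 4, align 4) → ends 32
target at 32 (size 104, align 8) → ends 136
y at 136 (size 8, align 8) → ends 144
total 144 bytes, alignment 8
array of 5: 5 × 144 = 720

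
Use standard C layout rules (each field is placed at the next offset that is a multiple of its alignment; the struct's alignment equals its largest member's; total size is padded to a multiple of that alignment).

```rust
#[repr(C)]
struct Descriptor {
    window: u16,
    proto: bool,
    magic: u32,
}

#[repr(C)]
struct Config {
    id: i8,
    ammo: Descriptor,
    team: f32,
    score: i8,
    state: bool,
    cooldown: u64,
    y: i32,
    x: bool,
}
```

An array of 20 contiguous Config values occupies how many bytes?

Descriptor: @0: window [2B, align 2] → 2; @2: proto [1B, align 1] → 3; +1 pad (align 4); @4: magic [4B, align 4] → 8; size 8, align 4
@0: id [1B, align 1] → 1
+3 pad (align 4)
@4: ammo [8B, align 4] → 12
@12: team [4B, align 4] → 16
@16: score [1B, align 1] → 17
@17: state [1B, align 1] → 18
+6 pad (align 8)
@24: cooldown [8B, align 8] → 32
@32: y [4B, align 4] → 36
@36: x [1B, align 1] → 37
+3 tail pad (align 8)
size 40, align 8
array of 20: 20 × 40 = 800

800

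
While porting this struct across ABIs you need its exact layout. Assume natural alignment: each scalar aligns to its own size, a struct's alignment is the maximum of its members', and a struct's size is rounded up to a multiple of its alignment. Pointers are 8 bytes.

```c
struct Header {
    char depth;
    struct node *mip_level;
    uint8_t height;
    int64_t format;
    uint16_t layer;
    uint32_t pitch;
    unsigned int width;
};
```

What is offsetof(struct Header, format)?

24

0..1  depth  (1B, 1-aligned)
1..8  -- padding (7B)
8..16  mip_level  (8B, 8-aligned)
16..17  height  (1B, 1-aligned)
17..24  -- padding (7B)
24..32  format  (8B, 8-aligned)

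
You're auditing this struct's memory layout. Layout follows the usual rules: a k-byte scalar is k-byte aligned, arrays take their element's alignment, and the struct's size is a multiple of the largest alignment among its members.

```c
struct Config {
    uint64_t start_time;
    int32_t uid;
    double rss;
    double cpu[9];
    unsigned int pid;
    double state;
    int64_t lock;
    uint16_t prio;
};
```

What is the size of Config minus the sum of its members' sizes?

@0: start_time [8B, align 8] → 8
@8: uid [4B, align 4] → 12
+4 pad (align 8)
@16: rss [8B, align 8] → 24
@24: cpu [72B, align 8] → 96
@96: pid [4B, align 4] → 100
+4 pad (align 8)
@104: state [8B, align 8] → 112
@112: lock [8B, align 8] → 120
@120: prio [2B, align 2] → 122
+6 tail pad (align 8)
size 128, align 8
data bytes 114, size 128 → padding 14

14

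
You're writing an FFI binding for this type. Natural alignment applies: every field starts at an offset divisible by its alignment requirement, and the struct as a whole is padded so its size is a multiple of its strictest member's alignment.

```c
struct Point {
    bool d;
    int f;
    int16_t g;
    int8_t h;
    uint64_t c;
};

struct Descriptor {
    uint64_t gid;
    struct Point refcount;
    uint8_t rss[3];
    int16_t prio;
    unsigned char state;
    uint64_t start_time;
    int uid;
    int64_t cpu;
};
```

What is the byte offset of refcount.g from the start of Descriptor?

Point: 0..1  d  (1B, 1-aligned); 1..4  -- padding (3B); 4..8  f  (4B, 4-aligned); 8..10  g  (2B, 2-aligned); 10..11  h  (1B, 1-aligned); 11..16  -- padding (5B); 16..24  c  (8B, 8-aligned); sizeof = 24, alignof = 8
0..8  gid  (8B, 8-aligned)
8..32  refcount  (24B, 8-aligned)
within Point: g at 8
8 + 8 = 16

16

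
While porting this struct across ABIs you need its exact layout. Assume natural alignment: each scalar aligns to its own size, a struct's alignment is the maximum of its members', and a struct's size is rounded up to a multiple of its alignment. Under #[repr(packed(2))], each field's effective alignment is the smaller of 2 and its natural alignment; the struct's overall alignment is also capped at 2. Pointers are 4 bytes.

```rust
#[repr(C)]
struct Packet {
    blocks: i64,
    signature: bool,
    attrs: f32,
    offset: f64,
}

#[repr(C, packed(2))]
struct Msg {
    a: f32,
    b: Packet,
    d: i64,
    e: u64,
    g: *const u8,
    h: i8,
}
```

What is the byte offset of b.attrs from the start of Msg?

16

Packet: blocks at 0 (size 8, align 8) → ends 8; signature at 8 (size 1, align 1) → ends 9; pad 3 to align 4 for attrs; attrs at 12 (size 4, align 4) → ends 16; offset at 16 (size 8, align 8) → ends 24; total 24 bytes, alignment 8
a at 0 (size 4, align 2) → ends 4
b at 4 (size 24, align 2) → ends 28
within Packet: attrs at 12
4 + 12 = 16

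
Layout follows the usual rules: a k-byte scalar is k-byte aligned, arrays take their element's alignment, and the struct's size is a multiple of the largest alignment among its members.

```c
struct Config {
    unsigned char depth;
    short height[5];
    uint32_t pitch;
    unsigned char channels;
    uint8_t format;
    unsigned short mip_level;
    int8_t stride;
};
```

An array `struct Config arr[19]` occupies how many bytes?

456

@0: depth [1B, align 1] → 1
+1 pad (align 2)
@2: height [10B, align 2] → 12
@12: pitch [4B, align 4] → 16
@16: channels [1B, align 1] → 17
@17: format [1B, align 1] → 18
@18: mip_level [2B, align 2] → 20
@20: stride [1B, align 1] → 21
+3 tail pad (align 4)
size 24, align 4
array of 19: 19 × 24 = 456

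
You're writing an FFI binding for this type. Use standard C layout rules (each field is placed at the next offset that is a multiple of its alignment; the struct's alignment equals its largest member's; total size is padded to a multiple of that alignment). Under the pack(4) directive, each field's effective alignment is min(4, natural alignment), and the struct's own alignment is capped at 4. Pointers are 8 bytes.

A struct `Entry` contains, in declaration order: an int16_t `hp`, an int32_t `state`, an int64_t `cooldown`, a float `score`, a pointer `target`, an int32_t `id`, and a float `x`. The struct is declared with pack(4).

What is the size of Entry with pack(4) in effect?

@0: hp [2B, align 2] → 2
+2 pad (align 4)
@4: state [4B, align 4] → 8
@8: cooldown [8B, align 4] → 16
@16: score [4B, align 4] → 20
@20: target [8B, align 4] → 28
@28: id [4B, align 4] → 32
@32: x [4B, align 4] → 36
size 36, align 4

36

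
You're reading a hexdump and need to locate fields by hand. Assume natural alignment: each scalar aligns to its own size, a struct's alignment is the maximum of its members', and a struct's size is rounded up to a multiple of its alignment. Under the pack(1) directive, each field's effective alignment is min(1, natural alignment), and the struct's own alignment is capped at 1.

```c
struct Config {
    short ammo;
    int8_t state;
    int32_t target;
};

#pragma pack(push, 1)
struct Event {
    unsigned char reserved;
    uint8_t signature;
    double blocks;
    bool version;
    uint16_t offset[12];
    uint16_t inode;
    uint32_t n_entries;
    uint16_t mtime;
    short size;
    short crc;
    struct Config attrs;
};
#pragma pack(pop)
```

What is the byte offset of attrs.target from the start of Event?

51

Config: 0..2  ammo  (2B, 2-aligned); 2..3  state  (1B, 1-aligned); 3..4  -- padding (1B); 4..8  target  (4B, 4-aligned); sizeof = 8, alignof = 4
0..1  reserved  (1B, 1-aligned)
1..2  signature  (1B, 1-aligned)
2..10  blocks  (8B, 1-aligned)
10..11  version  (1B, 1-aligned)
11..35  offset  (24B, 1-aligned)
35..37  inode  (2B, 1-aligned)
37..41  n_entries  (4B, 1-aligned)
41..43  mtime  (2B, 1-aligned)
43..45  size  (2B, 1-aligned)
45..47  crc  (2B, 1-aligned)
47..55  attrs  (8B, 1-aligned)
within Config: target at 4
47 + 4 = 51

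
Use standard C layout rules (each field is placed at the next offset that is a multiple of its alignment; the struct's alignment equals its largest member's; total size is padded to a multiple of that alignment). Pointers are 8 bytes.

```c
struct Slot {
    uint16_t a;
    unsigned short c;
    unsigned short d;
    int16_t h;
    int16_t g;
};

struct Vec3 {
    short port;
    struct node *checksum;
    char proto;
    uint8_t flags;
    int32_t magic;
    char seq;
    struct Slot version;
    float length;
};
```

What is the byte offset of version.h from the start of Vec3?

32

Slot: @0: a [2B, align 2] → 2; @2: c [2B, align 2] → 4; @4: d [2B, align 2] → 6; @6: h [2B, align 2] → 8; @8: g [2B, align 2] → 10; size 10, align 2
@0: port [2B, align 2] → 2
+6 pad (align 8)
@8: checksum [8B, align 8] → 16
@16: proto [1B, align 1] → 17
@17: flags [1B, align 1] → 18
+2 pad (align 4)
@20: magic [4B, align 4] → 24
@24: seq [1B, align 1] → 25
+1 pad (align 2)
@26: version [10B, align 2] → 36
within Slot: h at 6
26 + 6 = 32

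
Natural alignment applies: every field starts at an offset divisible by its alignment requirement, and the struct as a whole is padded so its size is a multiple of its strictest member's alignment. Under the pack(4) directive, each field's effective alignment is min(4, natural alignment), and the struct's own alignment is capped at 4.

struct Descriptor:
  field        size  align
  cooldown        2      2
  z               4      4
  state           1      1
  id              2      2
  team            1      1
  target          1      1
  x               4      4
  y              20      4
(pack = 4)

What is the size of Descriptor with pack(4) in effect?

40

0..2  cooldown  (2B, 2-aligned)
2..4  -- padding (2B)
4..8  z  (4B, 4-aligned)
8..9  state  (1B, 1-aligned)
9..10  -- padding (1B)
10..12  id  (2B, 2-aligned)
12..13  team  (1B, 1-aligned)
13..14  target  (1B, 1-aligned)
14..16  -- padding (2B)
16..20  x  (4B, 4-aligned)
20..40  y  (20B, 4-aligned)
sizeof = 40, alignof = 4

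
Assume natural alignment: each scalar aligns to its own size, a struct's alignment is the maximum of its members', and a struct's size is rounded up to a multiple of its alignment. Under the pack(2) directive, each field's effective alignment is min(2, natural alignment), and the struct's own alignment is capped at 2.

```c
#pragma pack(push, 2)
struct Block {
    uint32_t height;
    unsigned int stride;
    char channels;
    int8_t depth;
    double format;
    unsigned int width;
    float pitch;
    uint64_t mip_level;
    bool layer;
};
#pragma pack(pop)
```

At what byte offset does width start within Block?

0..4  height  (4B, 2-aligned)
4..8  stride  (4B, 2-aligned)
8..9  channels  (1B, 1-aligned)
9..10  depth  (1B, 1-aligned)
10..18  format  (8B, 2-aligned)
18..22  width  (4B, 2-aligned)

18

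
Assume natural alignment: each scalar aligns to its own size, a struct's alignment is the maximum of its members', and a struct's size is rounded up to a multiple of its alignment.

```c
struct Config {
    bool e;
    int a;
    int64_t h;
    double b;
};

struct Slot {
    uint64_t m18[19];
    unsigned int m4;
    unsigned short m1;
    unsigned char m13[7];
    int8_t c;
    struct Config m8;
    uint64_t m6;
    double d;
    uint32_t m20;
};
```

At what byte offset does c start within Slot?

165

Config: @0: e [1B, align 1] → 1; +3 pad (align 4); @4: a [4B, align 4] → 8; @8: h [8B, align 8] → 16; @16: b [8B, align 8] → 24; size 24, align 8
@0: m18 [152B, align 8] → 152
@152: m4 [4B, align 4] → 156
@156: m1 [2B, align 2] → 158
@158: m13 [7B, align 1] → 165
@165: c [1B, align 1] → 166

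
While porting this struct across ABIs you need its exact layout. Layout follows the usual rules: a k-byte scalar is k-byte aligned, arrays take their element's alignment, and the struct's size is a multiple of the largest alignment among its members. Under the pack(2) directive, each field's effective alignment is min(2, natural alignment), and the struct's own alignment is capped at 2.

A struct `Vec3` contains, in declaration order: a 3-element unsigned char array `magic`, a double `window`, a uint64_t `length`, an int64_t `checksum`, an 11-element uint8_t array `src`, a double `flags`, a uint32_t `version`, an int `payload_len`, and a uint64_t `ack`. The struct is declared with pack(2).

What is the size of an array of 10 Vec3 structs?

0..3  magic  (3B, 1-aligned)
3..4  -- padding (1B)
4..12  window  (8B, 2-aligned)
12..20  length  (8B, 2-aligned)
20..28  checksum  (8B, 2-aligned)
28..39  src  (11B, 1-aligned)
39..40  -- padding (1B)
40..48  flags  (8B, 2-aligned)
48..52  version  (4B, 2-aligned)
52..56  payload_len  (4B, 2-aligned)
56..64  ack  (8B, 2-aligned)
sizeof = 64, alignof = 2
array of 10: 10 × 64 = 640

640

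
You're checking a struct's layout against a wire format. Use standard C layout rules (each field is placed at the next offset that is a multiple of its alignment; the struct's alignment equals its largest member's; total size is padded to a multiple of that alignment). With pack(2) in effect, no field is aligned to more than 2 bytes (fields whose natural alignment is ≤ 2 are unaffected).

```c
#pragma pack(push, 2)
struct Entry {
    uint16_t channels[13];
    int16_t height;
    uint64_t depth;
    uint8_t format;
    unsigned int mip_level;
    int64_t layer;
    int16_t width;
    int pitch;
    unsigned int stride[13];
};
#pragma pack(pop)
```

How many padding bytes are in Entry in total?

0..26  channels  (26B, 2-aligned)
26..28  height  (2B, 2-aligned)
28..36  depth  (8B, 2-aligned)
36..37  format  (1B, 1-aligned)
37..38  -- padding (1B)
38..42  mip_level  (4B, 2-aligned)
42..50  layer  (8B, 2-aligned)
50..52  width  (2B, 2-aligned)
52..56  pitch  (4B, 2-aligned)
56..108  stride  (52B, 2-aligned)
sizeof = 108, alignof = 2
data bytes 107, size 108 → padding 1

1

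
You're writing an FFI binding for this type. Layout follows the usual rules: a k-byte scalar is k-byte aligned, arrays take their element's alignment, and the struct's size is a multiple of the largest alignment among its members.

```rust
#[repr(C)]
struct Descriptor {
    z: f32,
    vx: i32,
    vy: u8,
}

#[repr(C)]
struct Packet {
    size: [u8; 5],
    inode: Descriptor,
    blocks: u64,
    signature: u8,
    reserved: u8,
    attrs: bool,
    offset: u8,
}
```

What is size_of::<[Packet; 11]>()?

440

Descriptor: z at 0 (size 4, align 4) → ends 4; vx at 4 (size 4, align 4) → ends 8; vy at 8 (size 1, align 1) → ends 9; tail pad 3 to reach multiple of 4; total 12 bytes, alignment 4
size at 0 (size 5, align 1) → ends 5
pad 3 to align 4 for inode
inode at 8 (size 12, align 4) → ends 20
pad 4 to align 8 for blocks
blocks at 24 (size 8, align 8) → ends 32
signature at 32 (size 1, align 1) → ends 33
reserved at 33 (size 1, align 1) → ends 34
attrs at 34 (size 1, align 1) → ends 35
offset at 35 (size 1, align 1) → ends 36
tail pad 4 to reach multiple of 8
total 40 bytes, alignment 8
array of 11: 11 × 40 = 440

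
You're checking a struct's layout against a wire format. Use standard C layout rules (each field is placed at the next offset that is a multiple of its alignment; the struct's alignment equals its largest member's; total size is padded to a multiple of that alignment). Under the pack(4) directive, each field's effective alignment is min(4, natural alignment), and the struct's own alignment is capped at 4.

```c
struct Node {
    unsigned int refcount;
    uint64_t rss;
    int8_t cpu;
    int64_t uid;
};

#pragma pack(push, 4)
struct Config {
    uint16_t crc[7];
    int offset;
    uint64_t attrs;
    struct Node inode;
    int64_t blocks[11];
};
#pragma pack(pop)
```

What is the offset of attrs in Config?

Node: @0: refcount [4B, align 4] → 4; +4 pad (align 8); @8: rss [8B, align 8] → 16; @16: cpu [1B, align 1] → 17; +7 pad (align 8); @24: uid [8B, align 8] → 32; size 32, align 8
@0: crc [14B, align 2] → 14
+2 pad (align 4)
@16: offset [4B, align 4] → 20
@20: attrs [8B, align 4] → 28

20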